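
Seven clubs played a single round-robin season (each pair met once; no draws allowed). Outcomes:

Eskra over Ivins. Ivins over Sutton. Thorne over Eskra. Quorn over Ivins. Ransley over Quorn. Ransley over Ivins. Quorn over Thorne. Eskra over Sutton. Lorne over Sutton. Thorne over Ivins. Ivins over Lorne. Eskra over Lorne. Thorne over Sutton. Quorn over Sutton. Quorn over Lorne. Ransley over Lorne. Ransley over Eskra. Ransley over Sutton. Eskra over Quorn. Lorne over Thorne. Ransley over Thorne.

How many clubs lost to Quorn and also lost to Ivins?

Quorn beat: Sutton, Thorne, Ivins, Lorne.
Ivins beat: Sutton, Lorne.
Both beat: Sutton, Lorne — 2.

2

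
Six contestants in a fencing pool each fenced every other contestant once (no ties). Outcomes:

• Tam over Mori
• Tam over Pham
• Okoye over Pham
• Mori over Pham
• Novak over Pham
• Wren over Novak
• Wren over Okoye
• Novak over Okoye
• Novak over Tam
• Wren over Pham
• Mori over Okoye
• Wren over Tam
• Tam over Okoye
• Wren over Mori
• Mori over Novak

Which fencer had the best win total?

Win totals: Tam 3, Okoye 1, Pham 0, Novak 3, Mori 3, Wren 5.
Wren leads with 5 wins (next highest: 3).

Wren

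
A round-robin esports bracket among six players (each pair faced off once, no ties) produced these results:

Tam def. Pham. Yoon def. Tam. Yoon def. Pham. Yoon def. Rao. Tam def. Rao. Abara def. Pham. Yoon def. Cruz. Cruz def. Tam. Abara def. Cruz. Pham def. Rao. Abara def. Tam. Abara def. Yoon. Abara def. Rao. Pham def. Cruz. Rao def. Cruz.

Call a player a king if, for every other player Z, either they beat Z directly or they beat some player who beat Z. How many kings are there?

Tam cannot reach Abara, Yoon in two steps.
Pham cannot reach Abara, Yoon in two steps.
Abara reaches everyone (king).
Rao cannot reach Pham, Abara, Yoon in two steps.
Yoon cannot reach Abara in two steps.
Cruz cannot reach Abara, Yoon in two steps.
Kings: Abara — 1.

1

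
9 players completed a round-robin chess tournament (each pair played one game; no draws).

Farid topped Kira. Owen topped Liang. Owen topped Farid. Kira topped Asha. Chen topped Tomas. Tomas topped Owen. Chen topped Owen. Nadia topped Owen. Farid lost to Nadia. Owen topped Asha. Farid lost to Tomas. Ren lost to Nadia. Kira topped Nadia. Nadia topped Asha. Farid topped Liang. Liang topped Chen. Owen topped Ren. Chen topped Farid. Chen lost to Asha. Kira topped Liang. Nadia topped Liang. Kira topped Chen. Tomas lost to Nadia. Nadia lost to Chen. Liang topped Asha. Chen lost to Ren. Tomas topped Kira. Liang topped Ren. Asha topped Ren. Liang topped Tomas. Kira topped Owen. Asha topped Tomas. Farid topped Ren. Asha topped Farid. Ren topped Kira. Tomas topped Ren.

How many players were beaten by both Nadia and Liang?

3

Nadia beat: Asha, Ren, Owen, Farid, Liang, Tomas.
Liang beat: Asha, Chen, Ren, Tomas.
Both beat: Asha, Ren, Tomas — 3.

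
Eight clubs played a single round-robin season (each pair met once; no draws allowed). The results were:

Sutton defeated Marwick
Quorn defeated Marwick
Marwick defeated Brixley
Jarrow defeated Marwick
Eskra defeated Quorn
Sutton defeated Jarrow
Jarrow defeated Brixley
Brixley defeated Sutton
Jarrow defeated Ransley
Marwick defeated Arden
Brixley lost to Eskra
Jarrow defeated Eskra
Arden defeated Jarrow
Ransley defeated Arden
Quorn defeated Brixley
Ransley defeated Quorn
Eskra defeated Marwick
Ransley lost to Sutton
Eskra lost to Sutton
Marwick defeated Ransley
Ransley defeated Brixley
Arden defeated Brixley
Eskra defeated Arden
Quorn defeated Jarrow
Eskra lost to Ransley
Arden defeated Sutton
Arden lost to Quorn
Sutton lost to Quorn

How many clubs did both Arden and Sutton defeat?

Arden beat: Brixley, Sutton, Jarrow.
Sutton beat: Ransley, Eskra, Marwick, Jarrow.
Both beat: Jarrow — 1.

1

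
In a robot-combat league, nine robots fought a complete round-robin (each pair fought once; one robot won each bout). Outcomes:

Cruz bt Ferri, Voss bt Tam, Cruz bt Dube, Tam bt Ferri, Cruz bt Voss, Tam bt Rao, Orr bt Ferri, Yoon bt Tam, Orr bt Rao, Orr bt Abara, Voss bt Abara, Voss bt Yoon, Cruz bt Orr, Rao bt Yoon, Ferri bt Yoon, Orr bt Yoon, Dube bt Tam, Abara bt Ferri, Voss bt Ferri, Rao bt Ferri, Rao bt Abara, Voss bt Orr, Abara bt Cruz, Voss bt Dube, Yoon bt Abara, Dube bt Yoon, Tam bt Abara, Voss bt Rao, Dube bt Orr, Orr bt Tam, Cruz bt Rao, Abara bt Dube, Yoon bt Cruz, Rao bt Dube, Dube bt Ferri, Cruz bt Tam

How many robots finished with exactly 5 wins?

Win totals: Voss 7, Tam 3, Rao 4, Dube 4, Ferri 1, Abara 3, Yoon 3, Orr 5, Cruz 6.
Exactly 5: Orr — 1 robot.

1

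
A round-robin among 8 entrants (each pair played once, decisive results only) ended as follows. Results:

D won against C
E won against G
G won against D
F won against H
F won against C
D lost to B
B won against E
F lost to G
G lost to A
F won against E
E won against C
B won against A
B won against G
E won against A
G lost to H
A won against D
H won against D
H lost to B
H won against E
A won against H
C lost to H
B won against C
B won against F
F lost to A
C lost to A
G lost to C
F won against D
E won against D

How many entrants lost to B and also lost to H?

4

B beat: A, C, D, E, F, G, H.
H beat: C, D, E, G.
Both beat: C, D, E, G — 4.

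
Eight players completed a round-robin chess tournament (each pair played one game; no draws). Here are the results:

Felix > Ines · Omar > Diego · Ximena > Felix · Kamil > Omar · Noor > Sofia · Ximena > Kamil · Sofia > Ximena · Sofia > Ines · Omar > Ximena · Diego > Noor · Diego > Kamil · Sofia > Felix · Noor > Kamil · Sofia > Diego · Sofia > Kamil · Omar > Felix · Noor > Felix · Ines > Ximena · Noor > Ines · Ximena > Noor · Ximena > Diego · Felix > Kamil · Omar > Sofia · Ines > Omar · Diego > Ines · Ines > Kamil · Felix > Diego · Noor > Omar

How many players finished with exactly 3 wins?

3

Win totals: Omar 4, Ines 3, Diego 3, Noor 5, Kamil 1, Ximena 4, Sofia 5, Felix 3.
Exactly 3: Ines, Diego, Felix — 3 players.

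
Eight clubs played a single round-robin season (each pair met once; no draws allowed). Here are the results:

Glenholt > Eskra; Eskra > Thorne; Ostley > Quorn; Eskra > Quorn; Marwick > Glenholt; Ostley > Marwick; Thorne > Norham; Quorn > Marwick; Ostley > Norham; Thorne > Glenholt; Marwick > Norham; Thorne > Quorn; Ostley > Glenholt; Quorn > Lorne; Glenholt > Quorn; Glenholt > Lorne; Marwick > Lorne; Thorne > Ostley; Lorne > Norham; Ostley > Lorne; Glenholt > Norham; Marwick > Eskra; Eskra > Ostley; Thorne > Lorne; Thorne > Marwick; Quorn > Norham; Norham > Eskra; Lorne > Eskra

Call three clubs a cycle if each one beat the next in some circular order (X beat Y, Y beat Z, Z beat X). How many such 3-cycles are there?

Win totals: Norham 1, Ostley 5, Quorn 3, Glenholt 4, Lorne 2, Thorne 6, Eskra 3, Marwick 4.
A club with w wins dominates both others in C(w,2) triples; summing gives 0 + 10 + 3 + 6 + 1 + 15 + 3 + 6 = 44 transitive triples.
Total triples C(8,3) = 56, so cyclic triples = 56 − 44 = 12.

12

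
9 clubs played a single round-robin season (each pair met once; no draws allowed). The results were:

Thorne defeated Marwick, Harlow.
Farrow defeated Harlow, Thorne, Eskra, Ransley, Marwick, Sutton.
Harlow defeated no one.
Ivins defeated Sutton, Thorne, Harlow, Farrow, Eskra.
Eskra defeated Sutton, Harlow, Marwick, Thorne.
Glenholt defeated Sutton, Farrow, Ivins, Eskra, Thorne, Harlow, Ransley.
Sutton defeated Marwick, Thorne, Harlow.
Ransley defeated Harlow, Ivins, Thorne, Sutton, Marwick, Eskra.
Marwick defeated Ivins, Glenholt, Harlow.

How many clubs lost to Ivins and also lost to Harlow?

Ivins beat: Harlow, Sutton, Thorne, Farrow, Eskra.
Harlow beat: no one.
No one was beaten by both.

0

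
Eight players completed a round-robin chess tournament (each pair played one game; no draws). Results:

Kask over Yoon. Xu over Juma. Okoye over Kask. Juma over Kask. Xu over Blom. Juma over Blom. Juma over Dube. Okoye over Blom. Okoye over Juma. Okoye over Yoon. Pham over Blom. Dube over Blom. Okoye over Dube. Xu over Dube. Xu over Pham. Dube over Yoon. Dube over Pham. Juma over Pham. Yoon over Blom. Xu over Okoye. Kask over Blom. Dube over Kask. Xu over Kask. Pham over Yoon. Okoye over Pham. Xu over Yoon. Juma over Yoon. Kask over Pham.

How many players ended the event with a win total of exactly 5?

Win totals: Blom 0, Kask 3, Xu 7, Pham 2, Yoon 1, Okoye 6, Dube 4, Juma 5.
Exactly 5: Juma — 1 player.

1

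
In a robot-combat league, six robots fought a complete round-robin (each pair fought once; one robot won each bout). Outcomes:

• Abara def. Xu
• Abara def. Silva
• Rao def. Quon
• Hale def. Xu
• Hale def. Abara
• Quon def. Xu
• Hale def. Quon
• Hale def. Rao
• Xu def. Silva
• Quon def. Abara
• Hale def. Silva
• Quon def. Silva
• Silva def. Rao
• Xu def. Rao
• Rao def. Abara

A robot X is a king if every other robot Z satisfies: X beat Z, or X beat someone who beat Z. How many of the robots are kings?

1

Silva cannot reach Hale, Xu in two steps.
Quon cannot reach Hale in two steps.
Hale reaches everyone (king).
Xu cannot reach Hale in two steps.
Rao cannot reach Hale in two steps.
Abara cannot reach Quon, Hale in two steps.
Kings: Hale — 1.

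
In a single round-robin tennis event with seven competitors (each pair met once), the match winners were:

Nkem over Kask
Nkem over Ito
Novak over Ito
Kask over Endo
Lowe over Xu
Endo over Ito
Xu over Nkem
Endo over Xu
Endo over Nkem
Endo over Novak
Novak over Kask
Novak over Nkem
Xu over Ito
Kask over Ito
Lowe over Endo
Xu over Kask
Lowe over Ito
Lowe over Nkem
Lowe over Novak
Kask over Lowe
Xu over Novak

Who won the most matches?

Lowe

Win totals: Kask 3, Lowe 5, Novak 3, Ito 0, Endo 4, Nkem 2, Xu 4.
Lowe leads with 5 wins (next highest: 4).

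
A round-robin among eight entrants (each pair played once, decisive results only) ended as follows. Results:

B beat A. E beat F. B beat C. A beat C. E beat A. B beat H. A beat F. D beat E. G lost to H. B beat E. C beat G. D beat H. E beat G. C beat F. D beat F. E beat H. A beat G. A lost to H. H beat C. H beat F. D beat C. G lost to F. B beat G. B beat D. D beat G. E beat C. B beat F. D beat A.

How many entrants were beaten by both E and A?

E beat: A, C, F, G, H.
A beat: C, F, G.
Both beat: C, F, G — 3.

3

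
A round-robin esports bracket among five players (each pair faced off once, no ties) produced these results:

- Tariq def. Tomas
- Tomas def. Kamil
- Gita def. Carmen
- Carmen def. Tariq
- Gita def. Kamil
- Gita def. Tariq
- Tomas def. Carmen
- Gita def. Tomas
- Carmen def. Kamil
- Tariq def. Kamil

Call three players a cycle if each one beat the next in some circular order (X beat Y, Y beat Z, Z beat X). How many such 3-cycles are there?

Of the C(5,3) = 10 triples, the cyclic ones are: {Carmen, Tariq, Tomas}.
That is 1.

1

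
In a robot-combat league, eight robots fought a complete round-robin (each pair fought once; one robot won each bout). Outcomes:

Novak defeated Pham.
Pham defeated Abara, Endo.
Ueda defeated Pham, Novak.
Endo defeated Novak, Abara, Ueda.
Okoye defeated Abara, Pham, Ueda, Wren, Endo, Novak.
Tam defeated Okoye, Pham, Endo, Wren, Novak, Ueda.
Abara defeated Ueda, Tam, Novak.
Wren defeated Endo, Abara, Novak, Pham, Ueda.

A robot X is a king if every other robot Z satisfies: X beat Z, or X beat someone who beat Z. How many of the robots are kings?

3

Abara reaches everyone (king).
Pham cannot reach Okoye, Wren in two steps.
Ueda cannot reach Okoye, Wren, Tam in two steps.
Okoye reaches everyone (king).
Wren cannot reach Okoye in two steps.
Novak cannot reach Ueda, Okoye, Wren, Tam in two steps.
Endo cannot reach Okoye, Wren in two steps.
Tam reaches everyone (king).
Kings: Abara, Okoye, Tam — 3.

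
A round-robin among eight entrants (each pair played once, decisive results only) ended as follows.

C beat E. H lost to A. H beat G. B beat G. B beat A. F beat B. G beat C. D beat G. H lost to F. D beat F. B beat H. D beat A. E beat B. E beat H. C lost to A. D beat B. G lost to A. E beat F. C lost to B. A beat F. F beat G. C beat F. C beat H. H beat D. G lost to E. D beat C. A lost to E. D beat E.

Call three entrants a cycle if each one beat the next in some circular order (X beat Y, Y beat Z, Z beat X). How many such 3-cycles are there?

Win totals: A 4, B 4, C 3, D 6, E 5, F 3, G 1, H 2.
An entrant with w wins dominates both others in C(w,2) triples; summing gives 6 + 6 + 3 + 15 + 10 + 3 + 0 + 1 = 44 transitive triples.
Total triples C(8,3) = 56, so cyclic triples = 56 − 44 = 12.

12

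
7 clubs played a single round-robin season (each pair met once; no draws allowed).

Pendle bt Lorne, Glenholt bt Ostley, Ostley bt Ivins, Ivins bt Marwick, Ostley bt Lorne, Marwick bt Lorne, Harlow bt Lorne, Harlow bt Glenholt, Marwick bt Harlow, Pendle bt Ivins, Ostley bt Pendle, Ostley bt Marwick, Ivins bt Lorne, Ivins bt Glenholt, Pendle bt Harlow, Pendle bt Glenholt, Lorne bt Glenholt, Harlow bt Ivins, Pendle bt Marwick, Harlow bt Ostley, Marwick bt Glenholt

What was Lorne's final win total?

1

Lorne's results: beat Glenholt; lost to Pendle, Marwick, Ostley, Harlow, Ivins.
That is 1 win.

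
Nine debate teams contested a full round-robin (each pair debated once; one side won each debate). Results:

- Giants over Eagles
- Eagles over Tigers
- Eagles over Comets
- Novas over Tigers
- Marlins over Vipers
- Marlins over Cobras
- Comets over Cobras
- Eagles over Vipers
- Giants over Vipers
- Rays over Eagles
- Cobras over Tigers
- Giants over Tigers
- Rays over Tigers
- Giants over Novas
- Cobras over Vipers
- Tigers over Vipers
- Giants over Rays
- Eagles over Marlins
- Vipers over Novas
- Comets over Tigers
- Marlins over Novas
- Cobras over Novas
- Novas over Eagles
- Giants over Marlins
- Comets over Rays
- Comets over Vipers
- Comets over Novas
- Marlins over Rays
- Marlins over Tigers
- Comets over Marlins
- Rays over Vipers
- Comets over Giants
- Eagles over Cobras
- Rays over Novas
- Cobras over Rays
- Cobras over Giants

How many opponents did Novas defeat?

Novas' results: beat Tigers, Eagles; lost to Vipers, Cobras, Rays, Comets, Giants, Marlins.
That is 2 wins.

2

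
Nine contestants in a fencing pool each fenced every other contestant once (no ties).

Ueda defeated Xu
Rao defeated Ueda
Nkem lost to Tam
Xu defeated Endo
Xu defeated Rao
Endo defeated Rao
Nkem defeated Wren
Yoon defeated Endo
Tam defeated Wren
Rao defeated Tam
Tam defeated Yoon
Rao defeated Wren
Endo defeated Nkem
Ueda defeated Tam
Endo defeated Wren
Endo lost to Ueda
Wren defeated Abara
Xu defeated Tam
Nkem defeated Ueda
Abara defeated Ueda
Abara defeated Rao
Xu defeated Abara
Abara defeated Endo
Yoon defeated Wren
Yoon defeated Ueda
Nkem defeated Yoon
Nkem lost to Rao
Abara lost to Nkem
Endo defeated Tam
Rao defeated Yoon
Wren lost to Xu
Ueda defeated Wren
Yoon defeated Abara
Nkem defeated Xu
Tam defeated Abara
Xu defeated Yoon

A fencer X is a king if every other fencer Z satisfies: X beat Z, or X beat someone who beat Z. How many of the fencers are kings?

Rao reaches everyone (king).
Wren cannot reach Nkem, Yoon, Tam, Xu in two steps.
Abara reaches everyone (king).
Endo reaches everyone (king).
Nkem reaches everyone (king).
Yoon reaches everyone (king).
Tam reaches everyone (king).
Xu reaches everyone (king).
Ueda reaches everyone (king).
Kings: Rao, Abara, Endo, Nkem, Yoon, Tam, Xu, Ueda — 8.

8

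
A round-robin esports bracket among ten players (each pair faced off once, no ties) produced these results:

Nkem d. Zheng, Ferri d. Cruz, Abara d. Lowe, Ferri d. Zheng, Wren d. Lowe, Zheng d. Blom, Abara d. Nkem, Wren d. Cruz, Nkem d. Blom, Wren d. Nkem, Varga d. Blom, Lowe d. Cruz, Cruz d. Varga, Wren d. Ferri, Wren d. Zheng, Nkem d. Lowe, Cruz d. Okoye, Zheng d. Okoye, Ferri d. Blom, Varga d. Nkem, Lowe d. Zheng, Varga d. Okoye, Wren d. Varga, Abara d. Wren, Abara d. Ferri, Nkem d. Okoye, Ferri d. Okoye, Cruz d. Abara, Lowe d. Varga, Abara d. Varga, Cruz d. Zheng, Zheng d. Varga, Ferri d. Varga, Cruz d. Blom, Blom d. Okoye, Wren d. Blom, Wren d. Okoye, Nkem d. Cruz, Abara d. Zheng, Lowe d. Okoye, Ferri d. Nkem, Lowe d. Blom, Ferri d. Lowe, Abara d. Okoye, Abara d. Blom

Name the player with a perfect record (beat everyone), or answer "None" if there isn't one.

None

Highest win total is Wren with 8 (out of 9 possible).
Wren lost to Abara, so no player went undefeated.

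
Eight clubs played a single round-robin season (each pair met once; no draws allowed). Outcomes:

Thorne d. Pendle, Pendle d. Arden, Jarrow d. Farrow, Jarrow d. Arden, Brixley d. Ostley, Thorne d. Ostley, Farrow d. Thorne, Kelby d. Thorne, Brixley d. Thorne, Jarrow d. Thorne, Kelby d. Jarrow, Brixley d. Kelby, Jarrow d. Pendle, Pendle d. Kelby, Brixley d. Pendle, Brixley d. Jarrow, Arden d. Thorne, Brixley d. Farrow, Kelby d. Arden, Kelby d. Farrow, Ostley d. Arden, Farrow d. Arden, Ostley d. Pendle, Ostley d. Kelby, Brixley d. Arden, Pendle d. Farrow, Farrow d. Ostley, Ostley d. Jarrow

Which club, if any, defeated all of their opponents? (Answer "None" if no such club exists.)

Brixley has 7 wins out of 7 opponents — a perfect record.

Brixley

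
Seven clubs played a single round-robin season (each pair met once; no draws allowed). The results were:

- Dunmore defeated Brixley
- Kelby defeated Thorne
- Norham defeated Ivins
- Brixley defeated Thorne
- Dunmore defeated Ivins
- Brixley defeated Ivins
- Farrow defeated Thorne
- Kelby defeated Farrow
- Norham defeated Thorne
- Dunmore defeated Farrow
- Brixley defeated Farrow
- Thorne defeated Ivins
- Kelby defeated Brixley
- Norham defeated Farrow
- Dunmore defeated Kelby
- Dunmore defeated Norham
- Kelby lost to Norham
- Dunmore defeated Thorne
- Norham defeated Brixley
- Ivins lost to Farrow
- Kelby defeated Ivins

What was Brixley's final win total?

Brixley's results: beat Thorne, Farrow, Ivins; lost to Kelby, Norham, Dunmore.
That is 3 wins.

3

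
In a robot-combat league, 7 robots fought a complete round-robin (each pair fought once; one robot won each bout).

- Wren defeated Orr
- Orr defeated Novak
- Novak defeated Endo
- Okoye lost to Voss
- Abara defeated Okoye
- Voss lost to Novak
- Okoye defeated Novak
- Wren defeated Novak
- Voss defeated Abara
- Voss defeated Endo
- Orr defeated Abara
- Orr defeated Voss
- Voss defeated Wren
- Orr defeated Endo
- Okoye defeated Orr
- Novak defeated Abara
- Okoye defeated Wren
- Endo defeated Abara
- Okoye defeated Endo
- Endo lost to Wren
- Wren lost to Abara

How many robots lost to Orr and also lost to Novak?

3

Orr beat: Novak, Voss, Endo, Abara.
Novak beat: Voss, Endo, Abara.
Both beat: Voss, Endo, Abara — 3.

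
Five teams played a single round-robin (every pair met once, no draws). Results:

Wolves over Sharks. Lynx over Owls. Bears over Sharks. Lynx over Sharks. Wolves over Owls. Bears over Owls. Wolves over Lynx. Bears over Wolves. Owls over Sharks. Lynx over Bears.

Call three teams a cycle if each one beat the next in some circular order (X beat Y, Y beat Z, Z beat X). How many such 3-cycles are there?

1

Of the C(5,3) = 10 triples, the cyclic ones are: {Lynx, Bears, Wolves}.
That is 1.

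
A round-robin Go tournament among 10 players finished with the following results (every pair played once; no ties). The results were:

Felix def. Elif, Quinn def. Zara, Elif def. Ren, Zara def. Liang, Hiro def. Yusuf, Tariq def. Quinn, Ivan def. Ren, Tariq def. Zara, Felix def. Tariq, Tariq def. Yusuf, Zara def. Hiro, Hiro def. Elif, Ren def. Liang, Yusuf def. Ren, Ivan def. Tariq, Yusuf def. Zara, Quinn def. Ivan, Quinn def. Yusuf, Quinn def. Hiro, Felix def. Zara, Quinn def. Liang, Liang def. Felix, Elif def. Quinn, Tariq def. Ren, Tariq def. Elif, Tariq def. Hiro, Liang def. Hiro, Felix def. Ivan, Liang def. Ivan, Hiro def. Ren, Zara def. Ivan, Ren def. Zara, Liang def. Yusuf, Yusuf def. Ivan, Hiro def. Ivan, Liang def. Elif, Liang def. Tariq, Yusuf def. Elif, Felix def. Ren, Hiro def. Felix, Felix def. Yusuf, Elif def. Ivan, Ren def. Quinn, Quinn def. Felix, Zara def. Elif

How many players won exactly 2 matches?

Win totals: Ivan 2, Tariq 6, Elif 3, Quinn 6, Liang 6, Felix 6, Zara 4, Yusuf 4, Hiro 5, Ren 3.
Exactly 2: Ivan — 1 player.

1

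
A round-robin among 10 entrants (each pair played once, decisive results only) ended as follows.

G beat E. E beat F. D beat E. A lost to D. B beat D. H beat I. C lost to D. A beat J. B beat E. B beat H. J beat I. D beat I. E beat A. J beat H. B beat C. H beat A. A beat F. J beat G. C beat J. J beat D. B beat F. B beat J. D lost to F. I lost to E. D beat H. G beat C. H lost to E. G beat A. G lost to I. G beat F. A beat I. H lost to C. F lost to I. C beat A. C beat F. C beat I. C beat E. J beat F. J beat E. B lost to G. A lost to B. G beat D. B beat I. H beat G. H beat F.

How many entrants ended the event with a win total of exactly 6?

3

Win totals: A 3, B 8, C 6, D 5, E 4, F 1, G 6, H 4, I 2, J 6.
Exactly 6: C, G, J — 3 entrants.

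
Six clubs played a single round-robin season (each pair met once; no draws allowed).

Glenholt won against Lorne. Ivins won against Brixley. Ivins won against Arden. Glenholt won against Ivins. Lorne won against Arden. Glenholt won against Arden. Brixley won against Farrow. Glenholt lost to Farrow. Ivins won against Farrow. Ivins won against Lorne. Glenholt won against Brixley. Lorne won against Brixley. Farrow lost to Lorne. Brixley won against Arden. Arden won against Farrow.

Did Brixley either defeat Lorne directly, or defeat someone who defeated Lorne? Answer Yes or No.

Brixley did not beat Lorne directly.
Brixley beat Farrow, Arden, but each of them lost to Lorne. No two-step path.

No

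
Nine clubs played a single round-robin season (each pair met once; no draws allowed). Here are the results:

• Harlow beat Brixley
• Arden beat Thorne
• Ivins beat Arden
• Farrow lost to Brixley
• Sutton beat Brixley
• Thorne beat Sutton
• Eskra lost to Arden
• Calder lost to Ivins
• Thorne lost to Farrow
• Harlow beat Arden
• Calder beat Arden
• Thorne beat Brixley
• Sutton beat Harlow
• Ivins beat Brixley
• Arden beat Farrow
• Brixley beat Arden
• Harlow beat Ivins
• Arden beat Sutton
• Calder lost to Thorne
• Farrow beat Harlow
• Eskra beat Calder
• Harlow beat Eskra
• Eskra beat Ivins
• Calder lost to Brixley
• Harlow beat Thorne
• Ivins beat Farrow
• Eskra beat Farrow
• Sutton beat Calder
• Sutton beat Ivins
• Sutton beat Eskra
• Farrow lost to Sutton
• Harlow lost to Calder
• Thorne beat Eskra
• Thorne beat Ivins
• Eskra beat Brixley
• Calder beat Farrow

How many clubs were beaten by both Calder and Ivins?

2

Calder beat: Arden, Farrow, Harlow.
Ivins beat: Arden, Brixley, Calder, Farrow.
Both beat: Arden, Farrow — 2.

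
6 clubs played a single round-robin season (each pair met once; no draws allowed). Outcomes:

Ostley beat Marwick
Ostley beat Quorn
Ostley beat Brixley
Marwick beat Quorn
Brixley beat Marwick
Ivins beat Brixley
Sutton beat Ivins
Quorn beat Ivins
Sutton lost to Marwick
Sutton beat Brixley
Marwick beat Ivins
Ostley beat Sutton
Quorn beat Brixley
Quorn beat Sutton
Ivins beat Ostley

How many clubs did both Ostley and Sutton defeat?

Ostley beat: Sutton, Quorn, Marwick, Brixley.
Sutton beat: Ivins, Brixley.
Both beat: Brixley — 1.

1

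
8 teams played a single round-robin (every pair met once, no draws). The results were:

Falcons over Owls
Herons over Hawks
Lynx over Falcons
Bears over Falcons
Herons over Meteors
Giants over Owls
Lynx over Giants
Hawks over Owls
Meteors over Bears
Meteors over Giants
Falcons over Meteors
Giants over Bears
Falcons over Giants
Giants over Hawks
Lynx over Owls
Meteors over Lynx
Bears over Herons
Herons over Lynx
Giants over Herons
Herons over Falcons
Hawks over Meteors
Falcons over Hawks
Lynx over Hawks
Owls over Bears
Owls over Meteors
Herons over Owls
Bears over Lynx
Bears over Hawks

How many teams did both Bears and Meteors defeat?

1

Bears beat: Hawks, Lynx, Falcons, Herons.
Meteors beat: Giants, Lynx, Bears.
Both beat: Lynx — 1.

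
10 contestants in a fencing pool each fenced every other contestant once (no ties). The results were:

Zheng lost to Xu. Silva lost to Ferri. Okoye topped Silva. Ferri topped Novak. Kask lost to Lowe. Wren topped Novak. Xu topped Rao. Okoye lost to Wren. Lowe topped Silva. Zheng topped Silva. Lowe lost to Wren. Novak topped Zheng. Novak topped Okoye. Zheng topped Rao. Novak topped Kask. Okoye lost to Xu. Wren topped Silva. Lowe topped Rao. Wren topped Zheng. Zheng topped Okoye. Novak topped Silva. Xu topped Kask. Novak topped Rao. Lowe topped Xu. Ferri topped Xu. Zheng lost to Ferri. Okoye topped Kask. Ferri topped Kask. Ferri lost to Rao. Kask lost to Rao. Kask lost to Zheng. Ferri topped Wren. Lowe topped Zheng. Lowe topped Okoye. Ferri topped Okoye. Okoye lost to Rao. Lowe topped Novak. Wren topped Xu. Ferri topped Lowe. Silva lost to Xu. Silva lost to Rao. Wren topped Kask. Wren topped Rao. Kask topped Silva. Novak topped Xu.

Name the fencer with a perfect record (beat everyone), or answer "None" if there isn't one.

None

Highest win total is Wren with 8 (out of 9 possible).
Wren lost to Ferri, so no fencer went undefeated.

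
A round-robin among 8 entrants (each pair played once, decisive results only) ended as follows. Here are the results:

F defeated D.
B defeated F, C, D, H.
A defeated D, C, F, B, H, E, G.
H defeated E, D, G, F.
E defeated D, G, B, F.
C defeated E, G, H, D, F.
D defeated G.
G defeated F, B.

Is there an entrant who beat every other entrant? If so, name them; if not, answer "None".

A has 7 wins out of 7 opponents — a perfect record.

A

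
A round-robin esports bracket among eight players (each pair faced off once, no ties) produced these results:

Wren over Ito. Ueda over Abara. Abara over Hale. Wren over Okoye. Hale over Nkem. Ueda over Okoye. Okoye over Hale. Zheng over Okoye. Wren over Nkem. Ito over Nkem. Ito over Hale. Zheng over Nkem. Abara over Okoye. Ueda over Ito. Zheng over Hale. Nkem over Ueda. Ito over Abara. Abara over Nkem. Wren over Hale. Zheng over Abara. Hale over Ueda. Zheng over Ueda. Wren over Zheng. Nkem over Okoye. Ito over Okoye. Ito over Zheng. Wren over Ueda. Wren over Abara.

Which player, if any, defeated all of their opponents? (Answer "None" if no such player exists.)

Wren

Wren has 7 wins out of 7 opponents — a perfect record.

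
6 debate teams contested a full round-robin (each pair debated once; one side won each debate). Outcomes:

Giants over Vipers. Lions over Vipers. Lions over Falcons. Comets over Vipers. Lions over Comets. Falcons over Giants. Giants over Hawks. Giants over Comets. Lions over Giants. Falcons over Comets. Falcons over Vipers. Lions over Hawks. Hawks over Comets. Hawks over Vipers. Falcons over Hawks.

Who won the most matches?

Lions

Win totals: Falcons 4, Giants 3, Hawks 2, Lions 5, Vipers 0, Comets 1.
Lions leads with 5 wins (next highest: 4).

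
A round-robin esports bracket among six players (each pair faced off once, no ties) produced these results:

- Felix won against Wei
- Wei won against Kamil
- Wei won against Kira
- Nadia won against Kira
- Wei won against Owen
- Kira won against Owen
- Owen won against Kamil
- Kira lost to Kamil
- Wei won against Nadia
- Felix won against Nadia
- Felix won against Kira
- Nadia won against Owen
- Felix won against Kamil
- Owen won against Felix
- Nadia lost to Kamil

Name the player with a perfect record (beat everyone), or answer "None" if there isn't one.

Highest win total is Wei with 4 (out of 5 possible).
Wei lost to Felix, so no player went undefeated.

None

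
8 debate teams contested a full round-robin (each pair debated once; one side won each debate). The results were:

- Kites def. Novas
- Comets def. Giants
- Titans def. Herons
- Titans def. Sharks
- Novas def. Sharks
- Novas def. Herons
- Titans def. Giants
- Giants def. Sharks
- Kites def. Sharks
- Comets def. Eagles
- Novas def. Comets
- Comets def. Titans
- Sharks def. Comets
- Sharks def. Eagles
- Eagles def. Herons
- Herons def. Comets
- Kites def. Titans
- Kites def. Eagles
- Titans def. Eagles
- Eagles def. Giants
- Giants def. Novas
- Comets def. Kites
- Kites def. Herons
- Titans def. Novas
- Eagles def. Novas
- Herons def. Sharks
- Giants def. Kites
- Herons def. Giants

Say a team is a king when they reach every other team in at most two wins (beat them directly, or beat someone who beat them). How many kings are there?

7

Herons reaches everyone (king).
Comets reaches everyone (king).
Giants reaches everyone (king).
Novas reaches everyone (king).
Kites reaches everyone (king).
Sharks reaches everyone (king).
Titans reaches everyone (king).
Eagles cannot reach Titans in two steps.
Kings: Herons, Comets, Giants, Novas, Kites, Sharks, Titans — 7.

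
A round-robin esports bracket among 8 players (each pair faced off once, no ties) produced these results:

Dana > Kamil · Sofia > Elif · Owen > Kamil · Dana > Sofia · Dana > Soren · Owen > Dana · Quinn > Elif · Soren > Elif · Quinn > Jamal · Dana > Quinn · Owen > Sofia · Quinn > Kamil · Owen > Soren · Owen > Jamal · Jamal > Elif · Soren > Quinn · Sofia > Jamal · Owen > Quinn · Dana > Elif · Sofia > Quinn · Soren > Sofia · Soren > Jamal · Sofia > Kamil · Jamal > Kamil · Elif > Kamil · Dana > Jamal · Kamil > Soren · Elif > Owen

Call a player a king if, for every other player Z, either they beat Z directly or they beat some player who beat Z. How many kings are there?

3

Kamil cannot reach Dana, Owen in two steps.
Sofia cannot reach Dana in two steps.
Soren cannot reach Dana in two steps.
Jamal cannot reach Sofia, Dana, Quinn in two steps.
Elif reaches everyone (king).
Dana reaches everyone (king).
Quinn cannot reach Sofia, Dana in two steps.
Owen reaches everyone (king).
Kings: Elif, Dana, Owen — 3.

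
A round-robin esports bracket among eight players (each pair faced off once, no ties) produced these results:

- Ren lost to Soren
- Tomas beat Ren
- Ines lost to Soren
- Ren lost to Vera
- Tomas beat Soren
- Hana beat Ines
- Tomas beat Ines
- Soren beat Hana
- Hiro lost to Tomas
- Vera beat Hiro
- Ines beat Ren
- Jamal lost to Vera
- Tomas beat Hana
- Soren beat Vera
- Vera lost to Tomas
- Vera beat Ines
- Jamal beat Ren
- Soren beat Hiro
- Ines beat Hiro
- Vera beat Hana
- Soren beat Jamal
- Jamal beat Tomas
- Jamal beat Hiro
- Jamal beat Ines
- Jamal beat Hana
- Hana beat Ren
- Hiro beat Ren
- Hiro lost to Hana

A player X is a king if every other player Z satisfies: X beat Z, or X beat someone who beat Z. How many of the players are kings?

Ren cannot reach Hiro, Soren, Jamal, Vera, Tomas, Ines, Hana in two steps.
Hiro cannot reach Soren, Jamal, Vera, Tomas, Ines, Hana in two steps.
Soren reaches everyone (king).
Jamal reaches everyone (king).
Vera cannot reach Soren in two steps.
Tomas reaches everyone (king).
Ines cannot reach Soren, Jamal, Vera, Tomas, Hana in two steps.
Hana cannot reach Soren, Jamal, Vera, Tomas in two steps.
Kings: Soren, Jamal, Tomas — 3.

3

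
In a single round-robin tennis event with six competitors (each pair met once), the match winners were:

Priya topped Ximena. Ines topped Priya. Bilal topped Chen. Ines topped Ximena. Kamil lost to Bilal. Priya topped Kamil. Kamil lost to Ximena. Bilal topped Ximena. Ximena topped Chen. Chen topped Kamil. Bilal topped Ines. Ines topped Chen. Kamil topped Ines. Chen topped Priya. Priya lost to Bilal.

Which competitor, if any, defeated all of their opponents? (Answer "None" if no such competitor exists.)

Bilal has 5 wins out of 5 opponents — a perfect record.

Bilal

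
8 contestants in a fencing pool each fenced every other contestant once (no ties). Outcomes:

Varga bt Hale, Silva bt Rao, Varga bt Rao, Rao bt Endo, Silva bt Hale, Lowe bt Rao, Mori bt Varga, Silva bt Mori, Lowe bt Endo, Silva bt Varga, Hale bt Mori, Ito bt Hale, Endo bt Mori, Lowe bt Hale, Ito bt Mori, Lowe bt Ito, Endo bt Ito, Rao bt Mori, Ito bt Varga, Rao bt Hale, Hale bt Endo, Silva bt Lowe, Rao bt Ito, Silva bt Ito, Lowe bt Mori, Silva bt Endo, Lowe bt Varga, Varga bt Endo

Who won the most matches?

Silva

Win totals: Mori 1, Silva 7, Lowe 6, Endo 2, Varga 3, Rao 4, Ito 3, Hale 2.
Silva leads with 7 wins (next highest: 6).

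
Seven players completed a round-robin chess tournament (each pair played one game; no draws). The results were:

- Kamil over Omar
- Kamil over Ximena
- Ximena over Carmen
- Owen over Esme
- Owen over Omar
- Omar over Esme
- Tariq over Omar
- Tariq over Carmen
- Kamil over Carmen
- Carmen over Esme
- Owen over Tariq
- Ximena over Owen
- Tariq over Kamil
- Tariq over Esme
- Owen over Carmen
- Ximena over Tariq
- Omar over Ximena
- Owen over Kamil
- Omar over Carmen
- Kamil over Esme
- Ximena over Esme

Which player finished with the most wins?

Owen

Win totals: Esme 0, Omar 3, Carmen 1, Kamil 4, Tariq 4, Owen 5, Ximena 4.
Owen leads with 5 wins (next highest: 4).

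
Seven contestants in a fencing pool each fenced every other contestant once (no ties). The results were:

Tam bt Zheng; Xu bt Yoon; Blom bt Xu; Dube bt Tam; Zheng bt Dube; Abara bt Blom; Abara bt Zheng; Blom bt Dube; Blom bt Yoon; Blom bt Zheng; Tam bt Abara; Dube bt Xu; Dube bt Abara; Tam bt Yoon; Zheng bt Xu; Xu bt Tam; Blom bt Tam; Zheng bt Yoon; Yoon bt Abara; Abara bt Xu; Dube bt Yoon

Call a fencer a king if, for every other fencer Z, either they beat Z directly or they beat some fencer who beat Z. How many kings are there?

Xu cannot reach Blom, Dube in two steps.
Zheng cannot reach Blom in two steps.
Yoon cannot reach Tam, Dube in two steps.
Tam reaches everyone (king).
Blom reaches everyone (king).
Abara reaches everyone (king).
Dube reaches everyone (king).
Kings: Tam, Blom, Abara, Dube — 4.

4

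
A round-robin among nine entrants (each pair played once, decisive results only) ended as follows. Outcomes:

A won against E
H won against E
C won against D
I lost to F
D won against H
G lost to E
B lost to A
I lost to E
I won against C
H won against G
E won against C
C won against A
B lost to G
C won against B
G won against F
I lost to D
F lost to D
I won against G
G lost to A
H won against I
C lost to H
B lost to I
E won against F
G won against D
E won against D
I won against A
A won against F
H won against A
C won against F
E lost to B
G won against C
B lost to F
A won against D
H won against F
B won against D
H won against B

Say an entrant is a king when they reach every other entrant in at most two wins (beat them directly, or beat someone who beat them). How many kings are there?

A reaches everyone (king).
B cannot reach A in two steps.
C reaches everyone (king).
D reaches everyone (king).
E reaches everyone (king).
F cannot reach H in two steps.
G reaches everyone (king).
H reaches everyone (king).
I cannot reach H in two steps.
Kings: A, C, D, E, G, H — 6.

6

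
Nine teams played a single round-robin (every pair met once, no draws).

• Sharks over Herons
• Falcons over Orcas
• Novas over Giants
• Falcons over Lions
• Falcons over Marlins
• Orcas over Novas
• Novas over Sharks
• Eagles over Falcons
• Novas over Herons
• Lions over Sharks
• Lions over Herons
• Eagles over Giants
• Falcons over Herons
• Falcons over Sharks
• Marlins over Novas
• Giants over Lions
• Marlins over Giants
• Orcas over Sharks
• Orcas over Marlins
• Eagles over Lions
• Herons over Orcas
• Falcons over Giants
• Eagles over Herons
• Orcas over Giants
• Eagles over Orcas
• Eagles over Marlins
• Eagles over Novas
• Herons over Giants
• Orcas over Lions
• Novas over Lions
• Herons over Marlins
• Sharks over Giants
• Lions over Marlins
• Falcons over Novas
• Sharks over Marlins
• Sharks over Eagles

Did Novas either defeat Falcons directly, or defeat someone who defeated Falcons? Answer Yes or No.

No

Novas did not beat Falcons directly.
Novas beat Lions, Sharks, Giants, Herons, but each of them lost to Falcons. No two-step path.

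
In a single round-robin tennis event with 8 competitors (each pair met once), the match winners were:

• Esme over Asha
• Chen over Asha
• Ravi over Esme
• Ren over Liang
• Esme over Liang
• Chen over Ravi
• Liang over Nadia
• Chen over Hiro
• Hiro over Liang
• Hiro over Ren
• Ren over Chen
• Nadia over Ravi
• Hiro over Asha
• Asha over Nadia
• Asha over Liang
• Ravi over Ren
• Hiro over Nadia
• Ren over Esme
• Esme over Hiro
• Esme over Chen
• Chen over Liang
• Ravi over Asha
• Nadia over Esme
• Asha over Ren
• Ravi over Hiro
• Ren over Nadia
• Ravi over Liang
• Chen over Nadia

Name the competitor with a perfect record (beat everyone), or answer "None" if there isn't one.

Highest win total is Ravi with 5 (out of 7 possible).
Ravi lost to Chen, Nadia, so no competitor went undefeated.

None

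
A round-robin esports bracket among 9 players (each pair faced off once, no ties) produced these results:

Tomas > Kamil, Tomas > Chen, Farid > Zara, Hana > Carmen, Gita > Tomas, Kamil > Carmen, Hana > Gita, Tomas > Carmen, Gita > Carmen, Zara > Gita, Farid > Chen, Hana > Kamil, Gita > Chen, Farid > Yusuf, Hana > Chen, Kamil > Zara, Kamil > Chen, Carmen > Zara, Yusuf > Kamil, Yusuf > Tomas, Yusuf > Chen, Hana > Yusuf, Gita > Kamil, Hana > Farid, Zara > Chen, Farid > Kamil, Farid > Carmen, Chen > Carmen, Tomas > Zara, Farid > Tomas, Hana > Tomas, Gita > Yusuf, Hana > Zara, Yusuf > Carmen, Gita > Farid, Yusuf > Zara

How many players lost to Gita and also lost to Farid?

Gita beat: Carmen, Farid, Yusuf, Chen, Kamil, Tomas.
Farid beat: Carmen, Zara, Yusuf, Chen, Kamil, Tomas.
Both beat: Carmen, Yusuf, Chen, Kamil, Tomas — 5.

5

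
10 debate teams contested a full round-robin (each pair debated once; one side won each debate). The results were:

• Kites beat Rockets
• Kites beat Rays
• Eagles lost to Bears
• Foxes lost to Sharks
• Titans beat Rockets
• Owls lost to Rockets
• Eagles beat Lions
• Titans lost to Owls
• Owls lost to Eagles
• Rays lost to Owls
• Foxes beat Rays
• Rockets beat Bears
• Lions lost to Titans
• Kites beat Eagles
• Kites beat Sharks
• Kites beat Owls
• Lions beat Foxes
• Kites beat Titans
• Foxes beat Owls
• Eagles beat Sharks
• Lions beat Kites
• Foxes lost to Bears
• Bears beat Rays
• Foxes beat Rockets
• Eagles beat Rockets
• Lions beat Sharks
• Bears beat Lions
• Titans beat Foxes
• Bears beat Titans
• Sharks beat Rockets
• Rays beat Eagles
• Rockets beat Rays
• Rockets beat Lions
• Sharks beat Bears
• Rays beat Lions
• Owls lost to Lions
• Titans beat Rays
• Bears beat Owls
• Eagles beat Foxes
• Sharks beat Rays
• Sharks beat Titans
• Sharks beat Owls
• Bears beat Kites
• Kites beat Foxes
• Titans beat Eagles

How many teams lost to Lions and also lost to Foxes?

Lions beat: Kites, Owls, Sharks, Foxes.
Foxes beat: Owls, Rockets, Rays.
Both beat: Owls — 1.

1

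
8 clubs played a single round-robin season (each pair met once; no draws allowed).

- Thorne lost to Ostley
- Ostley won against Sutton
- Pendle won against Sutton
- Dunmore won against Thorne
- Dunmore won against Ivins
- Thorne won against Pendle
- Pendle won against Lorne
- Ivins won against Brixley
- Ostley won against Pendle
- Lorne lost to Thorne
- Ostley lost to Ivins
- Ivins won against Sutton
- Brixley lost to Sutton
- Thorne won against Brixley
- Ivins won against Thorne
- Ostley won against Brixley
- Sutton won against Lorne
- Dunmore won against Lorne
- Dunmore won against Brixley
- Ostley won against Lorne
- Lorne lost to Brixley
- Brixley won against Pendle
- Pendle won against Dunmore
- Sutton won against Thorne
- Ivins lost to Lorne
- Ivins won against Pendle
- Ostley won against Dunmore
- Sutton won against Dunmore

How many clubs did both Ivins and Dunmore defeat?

2

Ivins beat: Brixley, Pendle, Ostley, Sutton, Thorne.
Dunmore beat: Brixley, Ivins, Lorne, Thorne.
Both beat: Brixley, Thorne — 2.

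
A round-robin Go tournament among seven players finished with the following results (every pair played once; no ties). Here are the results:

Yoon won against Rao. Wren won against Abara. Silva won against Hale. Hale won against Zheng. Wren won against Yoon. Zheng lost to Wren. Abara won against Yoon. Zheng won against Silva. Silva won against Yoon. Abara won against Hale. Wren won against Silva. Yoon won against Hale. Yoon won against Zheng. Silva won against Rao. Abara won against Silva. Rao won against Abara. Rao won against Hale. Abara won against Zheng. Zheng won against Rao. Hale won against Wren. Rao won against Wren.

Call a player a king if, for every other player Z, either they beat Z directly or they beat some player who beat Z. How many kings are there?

Rao reaches everyone (king).
Silva reaches everyone (king).
Hale reaches everyone (king).
Yoon reaches everyone (king).
Wren reaches everyone (king).
Zheng reaches everyone (king).
Abara reaches everyone (king).
Kings: Rao, Silva, Hale, Yoon, Wren, Zheng, Abara — 7.

7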